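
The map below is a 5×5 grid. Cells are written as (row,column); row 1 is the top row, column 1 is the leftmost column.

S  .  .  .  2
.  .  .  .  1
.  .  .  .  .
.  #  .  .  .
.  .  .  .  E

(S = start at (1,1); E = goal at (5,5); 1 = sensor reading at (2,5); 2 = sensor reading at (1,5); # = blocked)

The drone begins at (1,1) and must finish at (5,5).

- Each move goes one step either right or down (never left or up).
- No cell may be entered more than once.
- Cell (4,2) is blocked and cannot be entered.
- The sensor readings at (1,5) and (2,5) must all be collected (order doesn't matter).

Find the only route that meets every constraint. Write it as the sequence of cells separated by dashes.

Moves only go right or down, so the column and row indices never decrease.
Route from (1,1): 4× right (reaching (1,5)), 4× down (reaching (5,5)) — 8 moves in all.
Check: all required cells visited.

(1,1) - (1,2) - (1,3) - (1,4) - (1,5) - (2,5) - (3,5) - (4,5) - (5,5)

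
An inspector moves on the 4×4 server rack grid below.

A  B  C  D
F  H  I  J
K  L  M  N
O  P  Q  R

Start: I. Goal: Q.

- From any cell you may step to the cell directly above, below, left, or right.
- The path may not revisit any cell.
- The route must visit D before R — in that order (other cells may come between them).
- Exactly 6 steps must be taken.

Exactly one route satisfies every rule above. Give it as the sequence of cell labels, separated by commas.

I, C, D, J, N, R, Q

The waypoints must appear in the order D, R, with no cell reused.
Route from I: up 1 to C, right 1 to D, down 3 to R, left 1 to Q — 6 moves in all.
Check: order respected (D at step 2, R at step 5); 6 moves as required.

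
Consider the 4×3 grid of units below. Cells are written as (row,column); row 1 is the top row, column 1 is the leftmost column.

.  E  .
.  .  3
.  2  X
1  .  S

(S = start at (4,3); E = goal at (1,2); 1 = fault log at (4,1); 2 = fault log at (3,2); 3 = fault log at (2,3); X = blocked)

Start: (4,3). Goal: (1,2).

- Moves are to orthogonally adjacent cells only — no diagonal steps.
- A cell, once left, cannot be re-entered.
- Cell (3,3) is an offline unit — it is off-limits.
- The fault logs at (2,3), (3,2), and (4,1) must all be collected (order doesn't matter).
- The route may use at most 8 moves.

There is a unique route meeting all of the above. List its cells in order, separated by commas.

Any route must reach (2,3), (3,2), and (4,1) and still end at (1,2) within 8 moves, so the order of the required stops is forced.
Route from (4,3): 2× left (reaching (4,1)), up to (3,1), right to (3,2), up to (2,2), right to (2,3), up to (1,3), left to (1,2) — 8 moves in all.
Check: all required cells visited; 8 ≤ 8 moves.

(4,3), (4,2), (4,1), (3,1), (3,2), (2,2), (2,3), (1,3), (1,2)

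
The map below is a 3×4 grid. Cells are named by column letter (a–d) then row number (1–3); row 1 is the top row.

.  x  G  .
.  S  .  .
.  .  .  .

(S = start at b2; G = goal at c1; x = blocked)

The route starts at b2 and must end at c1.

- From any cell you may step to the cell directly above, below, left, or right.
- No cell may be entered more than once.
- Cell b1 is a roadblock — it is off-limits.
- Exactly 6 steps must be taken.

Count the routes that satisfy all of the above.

Need simple routes of exactly 6 moves from b2 to c1 (Manhattan distance 2, so 2 moves are spent on a detour and 2 undoing it).
Enumerating: b2 b3 c3 c2 d2 d1 c1 | b2 b3 c3 d3 d2 d1 c1 | b2 b3 c3 d3 d2 c2 c1 | b2 a2 a3 b3 c3 c2 c1 | b2 c2 c3 d3 d2 d1 c1.
That gives 5 routes.

5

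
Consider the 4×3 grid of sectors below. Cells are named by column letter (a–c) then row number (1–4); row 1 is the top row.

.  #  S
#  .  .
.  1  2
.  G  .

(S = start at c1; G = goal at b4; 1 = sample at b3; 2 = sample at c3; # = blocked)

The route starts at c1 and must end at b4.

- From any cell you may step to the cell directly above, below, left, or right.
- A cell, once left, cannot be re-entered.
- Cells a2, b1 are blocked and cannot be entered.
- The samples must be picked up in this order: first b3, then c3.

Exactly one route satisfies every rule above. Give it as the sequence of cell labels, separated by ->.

c1 -> c2 -> b2 -> b3 -> c3 -> c4 -> b4

The waypoints must appear in the order b3, c3, with no cell reused.
Route from c1: down to c2, left to b2, down to b3, right to c3, down to c4, left to b4 — 6 moves in all.
Check: order respected (1 at step 3, 2 at step 4).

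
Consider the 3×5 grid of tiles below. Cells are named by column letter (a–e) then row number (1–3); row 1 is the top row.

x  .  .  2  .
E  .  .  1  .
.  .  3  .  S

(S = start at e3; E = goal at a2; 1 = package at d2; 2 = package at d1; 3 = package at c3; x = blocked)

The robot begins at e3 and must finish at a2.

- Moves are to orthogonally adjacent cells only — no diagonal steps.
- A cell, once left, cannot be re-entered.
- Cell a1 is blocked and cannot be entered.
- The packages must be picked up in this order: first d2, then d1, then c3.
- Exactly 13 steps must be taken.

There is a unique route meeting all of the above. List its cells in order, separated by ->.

The waypoints must appear in the order d2, d1, c3, with no cell reused.
Route from e3: left 1 to d3, up 1 to d2, right 1 to e2, up 1 to e1, left 3 to b1, down 1 to b2, right 1 to c2, down 1 to c3, left 2 to a3, up 1 to a2 — 13 moves in all.
Check: order respected (1 at step 2, 2 at step 5, 3 at step 10); 13 moves as required.

e3 -> d3 -> d2 -> e2 -> e1 -> d1 -> c1 -> b1 -> b2 -> c2 -> c3 -> b3 -> a3 -> a2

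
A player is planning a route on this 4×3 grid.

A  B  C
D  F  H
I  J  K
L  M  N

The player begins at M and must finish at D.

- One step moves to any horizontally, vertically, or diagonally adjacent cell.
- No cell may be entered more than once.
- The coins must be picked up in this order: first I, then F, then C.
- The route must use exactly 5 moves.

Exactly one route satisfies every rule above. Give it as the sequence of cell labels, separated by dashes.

M - I - F - C - B - D

The waypoints must appear in the order I, F, C, with no cell reused.
Route from M: up-left to I, 2× up-right (reaching C), left to B, down-left to D — 5 moves in all.
Check: order respected (I at step 1, F at step 2, C at step 3); 5 moves as required.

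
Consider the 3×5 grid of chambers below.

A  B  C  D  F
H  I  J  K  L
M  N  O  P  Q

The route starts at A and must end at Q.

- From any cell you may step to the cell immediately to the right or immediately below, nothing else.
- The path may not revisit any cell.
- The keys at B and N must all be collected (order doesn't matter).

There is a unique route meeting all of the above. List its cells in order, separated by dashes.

Moves only go right or down, so the column and row indices never decrease.
Route from A: right to B, 2× down (reaching N), 3× right (reaching Q) — 6 moves in all.
Check: all required cells visited.

A - B - I - N - O - P - Q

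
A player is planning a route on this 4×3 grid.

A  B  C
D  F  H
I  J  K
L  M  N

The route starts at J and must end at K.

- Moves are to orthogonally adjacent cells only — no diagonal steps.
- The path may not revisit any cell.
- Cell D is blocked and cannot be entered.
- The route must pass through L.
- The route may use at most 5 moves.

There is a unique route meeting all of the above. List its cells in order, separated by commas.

J, I, L, M, N, K

The budget equals the shortest possible length, so every move has to be on a shortest route through the required cells.
Route from J: left to I, down to L, 2× right (reaching N), up to K — 5 moves in all.
Check: all required cells visited; 5 ≤ 5 moves.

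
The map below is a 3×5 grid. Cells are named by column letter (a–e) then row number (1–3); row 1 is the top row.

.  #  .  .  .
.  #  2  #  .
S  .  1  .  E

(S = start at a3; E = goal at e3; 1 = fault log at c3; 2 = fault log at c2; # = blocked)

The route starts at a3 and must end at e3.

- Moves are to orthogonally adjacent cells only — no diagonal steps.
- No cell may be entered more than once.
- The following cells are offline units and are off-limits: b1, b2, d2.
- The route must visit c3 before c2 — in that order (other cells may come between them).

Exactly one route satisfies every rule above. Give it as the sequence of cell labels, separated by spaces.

The waypoints must appear in the order c3, c2, with no cell reused.
Route from a3: 2× right (reaching c3), 2× up (reaching c1), 2× right (reaching e1), 2× down (reaching e3) — 8 moves in all.
Check: order respected (1 at step 2, 2 at step 3).

a3 b3 c3 c2 c1 d1 e1 e2 e3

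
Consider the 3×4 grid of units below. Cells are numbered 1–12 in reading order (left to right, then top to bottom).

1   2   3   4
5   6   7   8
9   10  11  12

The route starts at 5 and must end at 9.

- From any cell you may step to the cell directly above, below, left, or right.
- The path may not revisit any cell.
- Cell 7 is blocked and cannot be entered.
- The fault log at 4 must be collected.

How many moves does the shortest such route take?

9

Any route passes through 4 somewhere between 5 and 9. Summing Manhattan distances along the two legs (5 → 4 → 9) gives a lower bound of 4 + 5 = 9 moves.
A route of 9 moves achieves this: 5 → 1 → 2 → 3 → 4 → 8 → 12 → 11 → 10 → 9.
Since 9 matches the lower bound, it is optimal.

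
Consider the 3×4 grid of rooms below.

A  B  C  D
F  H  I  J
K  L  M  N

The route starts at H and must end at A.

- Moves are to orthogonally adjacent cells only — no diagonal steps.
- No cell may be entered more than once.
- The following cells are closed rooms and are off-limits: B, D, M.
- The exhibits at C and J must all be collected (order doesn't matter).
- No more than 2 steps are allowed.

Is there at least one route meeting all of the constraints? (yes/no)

C must be visited but has only one open neighbour (I), and it is neither the start nor the goal — the route would have to enter and leave through I, re-entering it.

no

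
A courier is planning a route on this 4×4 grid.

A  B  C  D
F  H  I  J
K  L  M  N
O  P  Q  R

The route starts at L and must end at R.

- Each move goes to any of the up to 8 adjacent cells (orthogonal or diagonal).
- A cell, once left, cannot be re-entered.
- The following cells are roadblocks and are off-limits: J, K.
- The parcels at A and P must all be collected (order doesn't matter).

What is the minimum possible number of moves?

7

Any route passes through A and P in some order between L and R. Summing Chebyshev distances along each leg and taking the cheapest ordering (L → A → P → R) gives a lower bound of 2 + 3 + 2 = 7 moves.
A route of 7 moves achieves this: L → F → A → H → M → P → Q → R.
Since 7 matches the lower bound, it is optimal.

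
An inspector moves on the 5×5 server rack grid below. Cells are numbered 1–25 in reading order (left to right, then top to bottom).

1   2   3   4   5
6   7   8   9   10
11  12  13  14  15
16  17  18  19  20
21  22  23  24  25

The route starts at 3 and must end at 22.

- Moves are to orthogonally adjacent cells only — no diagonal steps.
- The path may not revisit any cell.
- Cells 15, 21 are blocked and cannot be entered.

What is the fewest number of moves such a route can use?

The Manhattan distance from 3 to 22 is |1−5| + |3−2| = 5, so at least 5 moves are needed.
A route of 5 moves achieves this: 3 → 8 → 13 → 18 → 23 → 22.
Since 5 matches the lower bound, it is optimal.

5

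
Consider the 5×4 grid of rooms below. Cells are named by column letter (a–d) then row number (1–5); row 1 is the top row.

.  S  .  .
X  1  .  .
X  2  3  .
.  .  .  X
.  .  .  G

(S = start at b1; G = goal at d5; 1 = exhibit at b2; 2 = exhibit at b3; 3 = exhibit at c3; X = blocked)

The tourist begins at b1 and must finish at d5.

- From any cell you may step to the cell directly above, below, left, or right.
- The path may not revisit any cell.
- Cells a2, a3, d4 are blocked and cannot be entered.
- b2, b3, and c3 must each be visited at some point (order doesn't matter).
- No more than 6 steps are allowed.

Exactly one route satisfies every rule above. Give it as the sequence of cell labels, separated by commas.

b1, b2, b3, c3, c4, c5, d5

The 6-move cap with required stops at b2, b3, c3 leaves no slack for detours.
Route from b1: down 2 to b3, right 1 to c3, down 2 to c5, right 1 to d5 — 6 moves in all.
Check: all required cells visited; 6 ≤ 6 moves.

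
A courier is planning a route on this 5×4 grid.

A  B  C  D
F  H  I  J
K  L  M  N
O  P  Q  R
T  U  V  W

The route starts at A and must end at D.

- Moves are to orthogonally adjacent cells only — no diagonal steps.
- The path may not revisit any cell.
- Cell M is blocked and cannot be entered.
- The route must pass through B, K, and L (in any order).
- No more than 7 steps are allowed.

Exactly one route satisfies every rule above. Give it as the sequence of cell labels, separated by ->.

A -> F -> K -> L -> H -> B -> C -> D

The 7-move cap with required stops at B, K, L leaves no slack for detours.
Route from A: 2× down (reaching K), right to L, 2× up (reaching B), 2× right (reaching D) — 7 moves in all.
Check: all required cells visited; 7 ≤ 7 moves.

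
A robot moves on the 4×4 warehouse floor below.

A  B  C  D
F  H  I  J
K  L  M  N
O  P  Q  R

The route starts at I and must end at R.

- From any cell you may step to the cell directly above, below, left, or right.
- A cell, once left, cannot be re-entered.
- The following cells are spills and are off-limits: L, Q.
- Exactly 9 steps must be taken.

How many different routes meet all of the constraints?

1

Need simple routes of exactly 9 moves from I to R (Manhattan distance 3, so 3 moves are spent on a detour and 3 undoing it).
Enumerating: I H F A B C D J N R.
That gives 1 route.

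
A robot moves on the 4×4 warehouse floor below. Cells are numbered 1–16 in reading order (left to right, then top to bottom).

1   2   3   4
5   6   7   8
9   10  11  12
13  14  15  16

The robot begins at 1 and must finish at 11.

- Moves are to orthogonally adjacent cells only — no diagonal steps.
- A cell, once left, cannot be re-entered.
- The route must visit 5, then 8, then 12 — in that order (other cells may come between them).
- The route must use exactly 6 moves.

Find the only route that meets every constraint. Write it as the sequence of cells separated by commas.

The waypoints must appear in the order 5, 8, 12, with no cell reused.
Route from 1: down to 5, 3× right (reaching 8), down to 12, left to 11 — 6 moves in all.
Check: order respected (5 at step 1, 8 at step 4, 12 at step 5); 6 moves as required.

1, 5, 6, 7, 8, 12, 11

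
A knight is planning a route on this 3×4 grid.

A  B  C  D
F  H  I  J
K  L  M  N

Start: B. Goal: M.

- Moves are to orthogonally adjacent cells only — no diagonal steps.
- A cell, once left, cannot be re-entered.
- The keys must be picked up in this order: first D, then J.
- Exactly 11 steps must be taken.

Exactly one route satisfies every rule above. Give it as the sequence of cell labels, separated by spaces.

B A F K L H I C D J N M

The waypoints must appear in the order D, J, with no cell reused.
Route from B: left 1 to A, down 2 to K, right 1 to L, up 1 to H, right 1 to I, up 1 to C, right 1 to D, down 2 to N, left 1 to M — 11 moves in all.
Check: order respected (D at step 8, J at step 9); 11 moves as required.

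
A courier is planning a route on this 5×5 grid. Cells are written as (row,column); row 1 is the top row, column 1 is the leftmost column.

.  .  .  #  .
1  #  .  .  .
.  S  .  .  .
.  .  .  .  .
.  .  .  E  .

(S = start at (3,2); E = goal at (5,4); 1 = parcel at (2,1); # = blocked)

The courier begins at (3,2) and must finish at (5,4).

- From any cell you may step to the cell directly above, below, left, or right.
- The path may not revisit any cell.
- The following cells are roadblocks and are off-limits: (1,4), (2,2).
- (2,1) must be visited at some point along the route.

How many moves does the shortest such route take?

10

Any route passes through (2,1) somewhere between (3,2) and (5,4). Summing Manhattan distances along the two legs ((3,2) → (2,1) → (5,4)) gives a lower bound of 2 + 6 = 8 moves.
The shortest route satisfying every rule uses 10 moves: (3,2) → (3,1) → (2,1) → (1,1) → (1,2) → (1,3) → (2,3) → (3,3) → (4,3) → (5,3) → (5,4).
The bound of 8 isn't tight here; checking systematically, no route of length 8 through 9 satisfies every constraint, so 10 is the minimum.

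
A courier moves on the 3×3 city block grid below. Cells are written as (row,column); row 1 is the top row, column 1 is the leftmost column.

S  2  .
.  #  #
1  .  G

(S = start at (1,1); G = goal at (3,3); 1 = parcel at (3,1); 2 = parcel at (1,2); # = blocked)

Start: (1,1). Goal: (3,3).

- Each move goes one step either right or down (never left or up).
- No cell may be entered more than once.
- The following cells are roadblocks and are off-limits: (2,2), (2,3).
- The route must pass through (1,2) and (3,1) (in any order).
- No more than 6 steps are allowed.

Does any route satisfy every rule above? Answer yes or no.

(3,1) is below but to the left of (1,2): going (1,2) → (3,1) would need a leftward move and (3,1) → (1,2) an upward move, so no right/down-only route can visit both required cells.

no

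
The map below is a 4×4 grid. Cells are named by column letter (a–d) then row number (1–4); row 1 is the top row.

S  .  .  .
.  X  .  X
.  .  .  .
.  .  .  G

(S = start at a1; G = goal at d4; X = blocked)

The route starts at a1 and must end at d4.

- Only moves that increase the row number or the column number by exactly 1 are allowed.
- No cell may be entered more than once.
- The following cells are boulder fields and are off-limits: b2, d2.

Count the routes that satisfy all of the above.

6

A right/down-only route from a1 to d4 makes exactly 3 down-moves and 3 right-moves in some order.
With no other constraints that would be C(6,3) = 20 routes.
Subtract routes through each blocked cell (inclusion–exclusion for overlaps): − through b2: 12 − through d2: 4 + through b2&d2: 2 → 6.
That gives 6 routes.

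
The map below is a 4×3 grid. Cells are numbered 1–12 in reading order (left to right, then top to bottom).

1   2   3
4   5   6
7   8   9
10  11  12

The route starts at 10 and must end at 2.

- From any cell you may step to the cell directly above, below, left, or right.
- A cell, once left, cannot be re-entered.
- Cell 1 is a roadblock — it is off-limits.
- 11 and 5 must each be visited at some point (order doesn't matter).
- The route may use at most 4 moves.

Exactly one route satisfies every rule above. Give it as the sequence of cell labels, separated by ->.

10 -> 11 -> 8 -> 5 -> 2

The 4-move cap with required stops at 11, 5 leaves no slack for detours.
Route from 10: right to 11, 3× up (reaching 2) — 4 moves in all.
Check: all required cells visited; 4 ≤ 4 moves.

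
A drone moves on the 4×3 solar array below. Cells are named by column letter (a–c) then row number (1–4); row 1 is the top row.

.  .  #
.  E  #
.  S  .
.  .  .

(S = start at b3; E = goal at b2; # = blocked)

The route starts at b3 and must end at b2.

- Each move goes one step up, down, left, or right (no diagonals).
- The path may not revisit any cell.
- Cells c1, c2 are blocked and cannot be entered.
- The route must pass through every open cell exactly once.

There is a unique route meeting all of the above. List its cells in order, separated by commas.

Need to visit all 10 open cells exactly once, starting at b3 and ending at b2.
Cell a1 has only two open neighbours (a2 and b1), so the path must pass straight through it: one of those is the cell it's entered from and the other is where it exits.
Route from b3: right 1 to c3, down 1 to c4, left 2 to a4, up 3 to a1, right 1 to b1, down 1 to b2 — 9 moves in all.
Check: all 10 open cells covered.

b3, c3, c4, b4, a4, a3, a2, a1, b1, b2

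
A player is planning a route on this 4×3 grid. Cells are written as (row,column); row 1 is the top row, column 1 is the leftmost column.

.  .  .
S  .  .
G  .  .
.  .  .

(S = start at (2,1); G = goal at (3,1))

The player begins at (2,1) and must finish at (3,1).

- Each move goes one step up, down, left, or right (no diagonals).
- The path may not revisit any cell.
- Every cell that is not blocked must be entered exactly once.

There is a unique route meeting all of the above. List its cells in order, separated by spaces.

(2,1) (1,1) (1,2) (1,3) (2,3) (2,2) (3,2) (3,3) (4,3) (4,2) (4,1) (3,1)

Need to visit all 12 open cells exactly once, starting at (2,1) and ending at (3,1).
Route from (2,1): up to (1,1), 2× right (reaching (1,3)), down to (2,3), left to (2,2), down to (3,2), right to (3,3), down to (4,3), 2× left (reaching (4,1)), up to (3,1) — 11 moves in all.
Check: all 12 open cells covered.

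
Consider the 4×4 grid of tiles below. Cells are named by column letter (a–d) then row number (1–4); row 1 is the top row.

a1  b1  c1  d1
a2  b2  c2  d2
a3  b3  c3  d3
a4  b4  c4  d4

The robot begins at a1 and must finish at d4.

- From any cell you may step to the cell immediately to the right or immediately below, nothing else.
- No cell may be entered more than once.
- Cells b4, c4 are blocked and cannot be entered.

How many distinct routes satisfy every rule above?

10

A right/down-only route from a1 to d4 makes exactly 3 down-moves and 3 right-moves in some order.
With no other constraints that would be C(6,3) = 20 routes.
Subtract routes through each blocked cell (inclusion–exclusion for overlaps): − through b4: 4 − through c4: 10 + through b4&c4: 4 → 10.
That gives 10 routes.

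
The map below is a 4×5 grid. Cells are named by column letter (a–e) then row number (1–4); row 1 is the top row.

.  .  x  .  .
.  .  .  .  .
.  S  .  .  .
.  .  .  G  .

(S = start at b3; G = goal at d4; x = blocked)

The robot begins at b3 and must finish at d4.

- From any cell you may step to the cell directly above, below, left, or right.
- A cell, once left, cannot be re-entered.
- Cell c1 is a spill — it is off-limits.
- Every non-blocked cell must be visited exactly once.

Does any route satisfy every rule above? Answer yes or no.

Colour the cells like a checkerboard: each orthogonal step flips colour, so a Hamiltonian route alternates colours. Here there are 9 cells of one colour and 10 of the other, with start on the opposite colour to the goal — the counts and endpoints can't be arranged into an alternating sequence of length 19, so no Hamiltonian route exists.

no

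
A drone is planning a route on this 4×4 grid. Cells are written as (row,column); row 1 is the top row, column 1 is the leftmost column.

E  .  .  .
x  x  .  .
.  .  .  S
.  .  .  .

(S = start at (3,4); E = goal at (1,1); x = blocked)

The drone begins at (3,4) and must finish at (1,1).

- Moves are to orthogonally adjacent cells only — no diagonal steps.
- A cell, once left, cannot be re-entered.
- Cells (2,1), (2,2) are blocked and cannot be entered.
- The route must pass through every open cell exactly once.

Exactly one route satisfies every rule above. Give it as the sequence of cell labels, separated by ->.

(3,4) -> (4,4) -> (4,3) -> (4,2) -> (4,1) -> (3,1) -> (3,2) -> (3,3) -> (2,3) -> (2,4) -> (1,4) -> (1,3) -> (1,2) -> (1,1)

Need to visit all 14 open cells exactly once, starting at (3,4) and ending at (1,1).
Cell (1,2) has only two open neighbours ((1,1) and (1,3)), so the path must pass straight through it: one of those is the cell it's entered from and the other is where it exits.
Route from (3,4): down to (4,4), 3× left (reaching (4,1)), up to (3,1), 2× right (reaching (3,3)), up to (2,3), right to (2,4), up to (1,4), 3× left (reaching (1,1)) — 13 moves in all.
Check: all 14 open cells covered.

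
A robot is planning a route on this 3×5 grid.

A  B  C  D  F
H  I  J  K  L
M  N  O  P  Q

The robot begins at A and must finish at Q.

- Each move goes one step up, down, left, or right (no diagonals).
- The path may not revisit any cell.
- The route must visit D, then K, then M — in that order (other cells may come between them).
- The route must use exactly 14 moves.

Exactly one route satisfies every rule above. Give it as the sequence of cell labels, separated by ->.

The waypoints must appear in the order D, K, M, with no cell reused.
Route from A: right 4 to F, down 1 to L, left 4 to H, down 1 to M, right 4 to Q — 14 moves in all.
Check: order respected (D at step 3, K at step 6, M at step 10); 14 moves as required.

A -> B -> C -> D -> F -> L -> K -> J -> I -> H -> M -> N -> O -> P -> Q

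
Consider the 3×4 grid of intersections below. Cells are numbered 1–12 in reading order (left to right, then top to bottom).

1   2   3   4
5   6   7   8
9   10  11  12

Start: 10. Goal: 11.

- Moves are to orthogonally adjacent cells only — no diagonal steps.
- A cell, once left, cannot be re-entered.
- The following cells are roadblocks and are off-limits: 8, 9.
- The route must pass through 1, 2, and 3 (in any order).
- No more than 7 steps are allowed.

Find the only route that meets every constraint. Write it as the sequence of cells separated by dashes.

The 7-move cap with required stops at 1, 2, 3 leaves no slack for detours.
Route from 10: up to 6, left to 5, up to 1, 2× right (reaching 3), 2× down (reaching 11) — 7 moves in all.
Check: all required cells visited; 7 ≤ 7 moves.

10 - 6 - 5 - 1 - 2 - 3 - 7 - 11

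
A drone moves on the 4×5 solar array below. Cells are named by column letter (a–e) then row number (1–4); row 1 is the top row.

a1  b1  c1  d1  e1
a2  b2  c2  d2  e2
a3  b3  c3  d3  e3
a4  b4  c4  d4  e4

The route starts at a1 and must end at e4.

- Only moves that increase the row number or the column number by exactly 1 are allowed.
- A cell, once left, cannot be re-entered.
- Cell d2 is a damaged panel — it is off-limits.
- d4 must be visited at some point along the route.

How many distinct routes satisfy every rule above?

A right/down-only route from a1 to e4 makes exactly 3 down-moves and 4 right-moves in some order.
With no other constraints that would be C(7,3) = 35 routes.
Split at d4 and multiply the segment counts (each segment already excludes blocked cells): a1→d4: 16; d4→e4: 1; product = 16.
That gives 16 routes.

16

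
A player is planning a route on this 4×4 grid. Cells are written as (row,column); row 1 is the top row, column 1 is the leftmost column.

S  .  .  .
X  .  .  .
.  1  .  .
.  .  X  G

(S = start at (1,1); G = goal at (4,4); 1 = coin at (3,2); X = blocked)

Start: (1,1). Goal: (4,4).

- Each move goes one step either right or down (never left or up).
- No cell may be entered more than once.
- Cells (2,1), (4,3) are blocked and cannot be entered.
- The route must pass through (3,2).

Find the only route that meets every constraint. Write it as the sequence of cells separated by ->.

(1,1) -> (1,2) -> (2,2) -> (3,2) -> (3,3) -> (3,4) -> (4,4)

Moves only go right or down, so the column and row indices never decrease.
Route from (1,1): right 1 to (1,2), down 2 to (3,2), right 2 to (3,4), down 1 to (4,4) — 6 moves in all.
Check: all required cells visited.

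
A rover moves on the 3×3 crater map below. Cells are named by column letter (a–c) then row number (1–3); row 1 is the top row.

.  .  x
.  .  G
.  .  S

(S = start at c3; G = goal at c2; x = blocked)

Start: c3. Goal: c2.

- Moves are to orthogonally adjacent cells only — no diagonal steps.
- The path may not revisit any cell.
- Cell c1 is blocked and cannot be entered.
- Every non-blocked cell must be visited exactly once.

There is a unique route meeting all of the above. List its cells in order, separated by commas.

Need to visit all 8 open cells exactly once, starting at c3 and ending at c2.
Cell a1 has only two open neighbours (a2 and b1), so the path must pass straight through it: one of those is the cell it's entered from and the other is where it exits.
Route from c3: 2× left (reaching a3), 2× up (reaching a1), right to b1, down to b2, right to c2 — 7 moves in all.
Check: all 8 open cells covered.

c3, b3, a3, a2, a1, b1, b2, c2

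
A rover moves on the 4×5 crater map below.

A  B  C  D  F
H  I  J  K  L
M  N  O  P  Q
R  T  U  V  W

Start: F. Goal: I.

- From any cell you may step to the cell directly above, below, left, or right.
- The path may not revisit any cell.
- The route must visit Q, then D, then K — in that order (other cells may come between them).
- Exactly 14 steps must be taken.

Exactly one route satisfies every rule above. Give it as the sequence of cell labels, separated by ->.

The waypoints must appear in the order Q, D, K, with no cell reused.
Route from F: 2× down (reaching Q), 4× left (reaching M), 2× up (reaching A), 3× right (reaching D), down to K, 2× left (reaching I) — 14 moves in all.
Check: order respected (Q at step 2, D at step 11, K at step 12); 14 moves as required.

F -> L -> Q -> P -> O -> N -> M -> H -> A -> B -> C -> D -> K -> J -> I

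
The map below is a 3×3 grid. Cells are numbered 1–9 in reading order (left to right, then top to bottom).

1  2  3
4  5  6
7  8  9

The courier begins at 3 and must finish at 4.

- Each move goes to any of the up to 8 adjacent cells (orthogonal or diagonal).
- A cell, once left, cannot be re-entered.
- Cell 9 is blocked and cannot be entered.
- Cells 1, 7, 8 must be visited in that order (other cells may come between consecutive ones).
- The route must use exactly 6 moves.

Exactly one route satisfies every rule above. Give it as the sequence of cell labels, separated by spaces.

The waypoints must appear in the order 1, 7, 8, with no cell reused.
Route from 3: 2× left (reaching 1), down-right to 5, down-left to 7, right to 8, up-left to 4 — 6 moves in all.
Check: order respected (1 at step 2, 7 at step 4, 8 at step 5); 6 moves as required.

3 2 1 5 7 8 4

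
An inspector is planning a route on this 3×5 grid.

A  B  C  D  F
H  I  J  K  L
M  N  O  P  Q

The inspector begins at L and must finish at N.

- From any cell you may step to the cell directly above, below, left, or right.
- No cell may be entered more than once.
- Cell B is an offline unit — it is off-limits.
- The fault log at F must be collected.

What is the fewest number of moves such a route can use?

6

Any route passes through F somewhere between L and N. Summing Manhattan distances along the two legs (L → F → N) gives a lower bound of 1 + 5 = 6 moves.
A route of 6 moves achieves this: L → F → D → K → P → O → N.
Since 6 matches the lower bound, it is optimal.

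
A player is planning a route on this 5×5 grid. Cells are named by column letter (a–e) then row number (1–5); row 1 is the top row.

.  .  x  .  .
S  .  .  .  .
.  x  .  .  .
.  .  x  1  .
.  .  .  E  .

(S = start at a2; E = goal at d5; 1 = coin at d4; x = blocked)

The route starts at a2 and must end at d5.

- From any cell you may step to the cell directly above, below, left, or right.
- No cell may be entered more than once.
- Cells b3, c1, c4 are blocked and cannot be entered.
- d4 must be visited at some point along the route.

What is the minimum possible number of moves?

6

Any route passes through d4 somewhere between a2 and d5. Summing Manhattan distances along the two legs (a2 → d4 → d5) gives a lower bound of 5 + 1 = 6 moves.
A route of 6 moves achieves this: a2 → b2 → c2 → c3 → d3 → d4 → d5.
Since 6 matches the lower bound, it is optimal.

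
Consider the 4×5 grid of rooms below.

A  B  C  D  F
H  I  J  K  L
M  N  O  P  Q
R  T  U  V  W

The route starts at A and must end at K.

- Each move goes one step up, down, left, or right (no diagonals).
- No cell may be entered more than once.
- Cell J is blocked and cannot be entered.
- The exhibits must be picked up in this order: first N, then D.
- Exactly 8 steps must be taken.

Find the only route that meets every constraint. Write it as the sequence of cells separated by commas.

The waypoints must appear in the order N, D, with no cell reused.
Route from A: down 2 to M, right 1 to N, up 2 to B, right 2 to D, down 1 to K — 8 moves in all.
Check: order respected (N at step 3, D at step 7); 8 moves as required.

A, H, M, N, I, B, C, D, K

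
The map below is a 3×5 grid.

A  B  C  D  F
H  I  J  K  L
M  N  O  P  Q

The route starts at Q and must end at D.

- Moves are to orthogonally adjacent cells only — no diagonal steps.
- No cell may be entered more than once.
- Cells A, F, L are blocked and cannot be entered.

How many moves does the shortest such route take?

3

The Manhattan distance from Q to D is |3−1| + |5−4| = 3, so at least 3 moves are needed.
A route of 3 moves achieves this: Q → P → K → D.
Since 3 matches the lower bound, it is optimal.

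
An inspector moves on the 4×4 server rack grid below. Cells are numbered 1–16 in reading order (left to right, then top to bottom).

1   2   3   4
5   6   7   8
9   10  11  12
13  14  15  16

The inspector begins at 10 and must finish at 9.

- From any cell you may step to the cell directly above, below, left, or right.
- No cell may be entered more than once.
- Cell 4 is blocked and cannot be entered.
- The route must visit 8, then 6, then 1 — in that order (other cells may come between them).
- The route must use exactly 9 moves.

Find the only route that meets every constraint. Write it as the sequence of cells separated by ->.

The waypoints must appear in the order 8, 6, 1, with no cell reused.
Route from 10: 2× right (reaching 12), up to 8, 2× left (reaching 6), up to 2, left to 1, 2× down (reaching 9) — 9 moves in all.
Check: order respected (8 at step 3, 6 at step 5, 1 at step 7); 9 moves as required.

10 -> 11 -> 12 -> 8 -> 7 -> 6 -> 2 -> 1 -> 5 -> 9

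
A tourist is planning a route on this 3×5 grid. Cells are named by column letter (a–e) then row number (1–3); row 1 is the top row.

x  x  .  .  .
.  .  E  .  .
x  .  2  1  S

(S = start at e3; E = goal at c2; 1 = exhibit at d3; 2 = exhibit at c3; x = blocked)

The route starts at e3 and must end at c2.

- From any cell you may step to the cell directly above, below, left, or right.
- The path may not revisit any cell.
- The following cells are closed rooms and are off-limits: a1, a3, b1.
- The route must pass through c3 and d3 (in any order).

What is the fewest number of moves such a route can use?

Any route passes through c3 and d3 in some order between e3 and c2. Summing Manhattan distances along each leg and taking the cheapest ordering (e3 → d3 → c3 → c2) gives a lower bound of 1 + 1 + 1 = 3 moves.
A route of 3 moves achieves this: e3 → d3 → c3 → c2.
Since 3 matches the lower bound, it is optimal.

3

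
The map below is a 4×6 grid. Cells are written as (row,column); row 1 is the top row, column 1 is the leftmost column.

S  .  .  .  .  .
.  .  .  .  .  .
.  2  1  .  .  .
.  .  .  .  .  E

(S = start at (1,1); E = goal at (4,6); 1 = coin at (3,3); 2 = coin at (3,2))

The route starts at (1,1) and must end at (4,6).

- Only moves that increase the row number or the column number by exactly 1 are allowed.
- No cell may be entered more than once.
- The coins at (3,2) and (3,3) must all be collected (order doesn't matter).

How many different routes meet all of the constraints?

A right/down-only route from (1,1) to (4,6) makes exactly 3 down-moves and 5 right-moves in some order.
With no other constraints that would be C(8,3) = 56 routes.
A monotone route can only reach the required cells in the order (3,2), (3,3), so split there and multiply the segment counts: (1,1)→(3,2): 3; (3,2)→(3,3): 1; (3,3)→(4,6): 4; product = 12.
That gives 12 routes.

12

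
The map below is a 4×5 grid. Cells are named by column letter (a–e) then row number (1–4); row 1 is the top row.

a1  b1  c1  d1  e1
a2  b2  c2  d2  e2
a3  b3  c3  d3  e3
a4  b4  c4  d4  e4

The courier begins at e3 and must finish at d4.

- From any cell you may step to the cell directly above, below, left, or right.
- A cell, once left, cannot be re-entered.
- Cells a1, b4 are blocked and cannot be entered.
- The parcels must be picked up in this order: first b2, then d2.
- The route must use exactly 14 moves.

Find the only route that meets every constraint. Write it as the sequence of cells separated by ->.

The waypoints must appear in the order b2, d2, with no cell reused.
Route from e3: 2× up (reaching e1), 3× left (reaching b1), down to b2, left to a2, down to a3, 2× right (reaching c3), up to c2, right to d2, 2× down (reaching d4) — 14 moves in all.
Check: order respected (b2 at step 6, d2 at step 12); 14 moves as required.

e3 -> e2 -> e1 -> d1 -> c1 -> b1 -> b2 -> a2 -> a3 -> b3 -> c3 -> c2 -> d2 -> d3 -> d4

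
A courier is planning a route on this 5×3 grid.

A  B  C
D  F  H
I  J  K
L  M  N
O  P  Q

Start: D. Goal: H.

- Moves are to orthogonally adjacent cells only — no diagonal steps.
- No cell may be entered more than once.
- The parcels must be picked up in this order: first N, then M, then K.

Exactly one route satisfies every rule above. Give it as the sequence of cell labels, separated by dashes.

The waypoints must appear in the order N, M, K, with no cell reused.
Route from D: 3× down (reaching O), 2× right (reaching Q), up to N, left to M, up to J, right to K, up to H — 10 moves in all.
Check: order respected (N at step 6, M at step 7, K at step 9).

D - I - L - O - P - Q - N - M - J - K - H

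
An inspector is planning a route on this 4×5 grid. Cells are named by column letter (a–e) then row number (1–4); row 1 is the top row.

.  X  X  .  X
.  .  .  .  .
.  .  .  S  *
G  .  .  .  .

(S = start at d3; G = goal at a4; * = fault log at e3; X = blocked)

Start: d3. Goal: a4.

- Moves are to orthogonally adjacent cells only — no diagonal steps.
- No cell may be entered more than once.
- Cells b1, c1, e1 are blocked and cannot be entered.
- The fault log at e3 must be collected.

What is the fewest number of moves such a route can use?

6

Any route passes through e3 somewhere between d3 and a4. Summing Manhattan distances along the two legs (d3 → e3 → a4) gives a lower bound of 1 + 5 = 6 moves.
A route of 6 moves achieves this: d3 → e3 → e4 → d4 → c4 → b4 → a4.
Since 6 matches the lower bound, it is optimal.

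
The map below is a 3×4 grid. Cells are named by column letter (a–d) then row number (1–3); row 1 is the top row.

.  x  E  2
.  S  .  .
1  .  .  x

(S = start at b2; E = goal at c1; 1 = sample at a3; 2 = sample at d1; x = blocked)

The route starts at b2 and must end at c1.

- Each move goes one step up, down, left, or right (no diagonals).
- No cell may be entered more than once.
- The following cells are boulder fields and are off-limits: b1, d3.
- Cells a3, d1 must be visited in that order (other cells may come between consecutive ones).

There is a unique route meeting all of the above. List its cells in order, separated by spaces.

b2 a2 a3 b3 c3 c2 d2 d1 c1

The waypoints must appear in the order a3, d1, with no cell reused.
Route from b2: left to a2, down to a3, 2× right (reaching c3), up to c2, right to d2, up to d1, left to c1 — 8 moves in all.
Check: order respected (1 at step 2, 2 at step 7).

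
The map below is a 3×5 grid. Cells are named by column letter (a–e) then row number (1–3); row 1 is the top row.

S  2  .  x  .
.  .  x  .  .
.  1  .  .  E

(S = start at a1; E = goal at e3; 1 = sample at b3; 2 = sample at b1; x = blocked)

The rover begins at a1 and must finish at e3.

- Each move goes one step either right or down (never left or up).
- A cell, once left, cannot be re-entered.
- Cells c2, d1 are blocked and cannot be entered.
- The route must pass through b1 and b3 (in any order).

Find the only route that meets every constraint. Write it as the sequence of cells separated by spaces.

a1 b1 b2 b3 c3 d3 e3

Moves only go right or down, so the column and row indices never decrease.
Route from a1: right 1 to b1, down 2 to b3, right 3 to e3 — 6 moves in all.
Check: all required cells visited.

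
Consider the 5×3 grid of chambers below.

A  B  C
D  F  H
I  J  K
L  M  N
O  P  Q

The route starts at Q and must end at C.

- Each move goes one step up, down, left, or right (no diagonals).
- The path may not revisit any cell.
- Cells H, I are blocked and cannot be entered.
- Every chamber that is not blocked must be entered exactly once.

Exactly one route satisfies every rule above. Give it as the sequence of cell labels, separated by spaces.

Need to visit all 13 open cells exactly once, starting at Q and ending at C.
Cell A has only two open neighbours (D and B), so the path must pass straight through it: one of those is the cell it's entered from and the other is where it exits.
Route from Q: 2× left (reaching O), up to L, 2× right (reaching N), up to K, left to J, up to F, left to D, up to A, 2× right (reaching C) — 12 moves in all.
Check: all 13 open cells covered.

Q P O L M N K J F D A B C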